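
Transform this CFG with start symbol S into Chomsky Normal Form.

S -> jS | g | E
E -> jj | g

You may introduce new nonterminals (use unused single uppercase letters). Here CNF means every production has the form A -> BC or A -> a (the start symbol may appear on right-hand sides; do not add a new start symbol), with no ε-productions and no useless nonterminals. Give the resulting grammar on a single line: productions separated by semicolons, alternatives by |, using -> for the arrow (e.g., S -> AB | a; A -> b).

No ε-productions.
After unit-elimination: S -> g | jS | jj; E -> g | jj.
TERM: introduce A -> j and substitute in every rule of length ≥2.
Drop unreachable/unproductive: E.

S -> g | AA | AS; A -> j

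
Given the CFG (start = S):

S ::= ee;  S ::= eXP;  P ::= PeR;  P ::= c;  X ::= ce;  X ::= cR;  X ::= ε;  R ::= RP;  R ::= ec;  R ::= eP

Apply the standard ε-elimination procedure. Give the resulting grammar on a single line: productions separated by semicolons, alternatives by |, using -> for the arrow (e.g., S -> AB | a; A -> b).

Nullable set: {X}.
S -> eXP: X nullable, giving eP | eXP.
Drop X -> ε.
Unchanged (no nullable symbols): S -> ee; P -> PeR; P -> c; R -> RP; R -> eP; R -> ec; X -> cR; X -> ce.

S -> eP | ee | eXP; P -> c | PeR; R -> RP | eP | ec; X -> cR | ce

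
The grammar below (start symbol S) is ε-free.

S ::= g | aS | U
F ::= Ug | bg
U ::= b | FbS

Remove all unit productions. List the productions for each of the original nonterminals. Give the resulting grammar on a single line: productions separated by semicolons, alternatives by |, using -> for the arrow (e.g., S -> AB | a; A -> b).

Unit productions: S->U.
Unit pairs (A ⇒* B via units): (S,U).
S: inherits non-unit rules of {S, U} → FbS | aS | b | g.
F: inherits non-unit rules of {F} → Ug | bg.
U: inherits non-unit rules of {U} → FbS | b.

S -> b | g | aS | FbS; F -> Ug | bg; U -> b | FbS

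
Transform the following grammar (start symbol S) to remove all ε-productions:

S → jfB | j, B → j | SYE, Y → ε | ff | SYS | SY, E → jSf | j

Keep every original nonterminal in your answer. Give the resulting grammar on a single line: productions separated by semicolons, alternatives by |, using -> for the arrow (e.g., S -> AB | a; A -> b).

Nullable set: {Y}.
B -> SYE: Y nullable, giving SE | SYE.
Drop Y -> ε.
Y -> SY: Y nullable, giving S | SY.
Y -> SYS: Y nullable, giving SS | SYS.
Unchanged (no nullable symbols): S -> j; S -> jfB; B -> j; E -> j; E -> jSf; Y -> ff.

S -> j | jfB; B -> j | SE | SYE; E -> j | jSf; Y -> S | SS | SY | ff | SYS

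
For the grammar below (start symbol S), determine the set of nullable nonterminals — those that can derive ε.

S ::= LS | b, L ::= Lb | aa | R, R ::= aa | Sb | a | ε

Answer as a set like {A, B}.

Directly nullable (have an ε-rule): {R}.
L is nullable via L -> R (every symbol on the right is already known nullable).
Not nullable: S — each has a terminal in every rule's right-hand side or depends on a non-nullable symbol.

{L, R}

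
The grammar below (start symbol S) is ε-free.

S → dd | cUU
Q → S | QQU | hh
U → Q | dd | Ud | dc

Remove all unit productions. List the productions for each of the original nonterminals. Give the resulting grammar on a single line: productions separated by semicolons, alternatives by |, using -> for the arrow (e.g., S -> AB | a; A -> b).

Unit productions: Q->S, U->Q.
Unit pairs (A ⇒* B via units): (Q,S), (U,Q), (U,S).
S: inherits non-unit rules of {S} → cUU | dd.
Q: inherits non-unit rules of {Q, S} → QQU | cUU | dd | hh.
U: inherits non-unit rules of {Q, S, U} → QQU | Ud | cUU | dc | dd | hh.

S -> dd | cUU; Q -> dd | hh | QQU | cUU; U -> Ud | dc | dd | hh | QQU | cUU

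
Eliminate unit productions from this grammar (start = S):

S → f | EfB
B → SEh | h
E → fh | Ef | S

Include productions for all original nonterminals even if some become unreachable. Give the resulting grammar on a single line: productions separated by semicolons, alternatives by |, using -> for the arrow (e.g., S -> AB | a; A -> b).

S -> f | EfB; B -> h | SEh; E -> f | Ef | fh | EfB

Unit productions: E->S.
Unit pairs (A ⇒* B via units): (E,S).
S: inherits non-unit rules of {S} → EfB | f.
B: inherits non-unit rules of {B} → SEh | h.
E: inherits non-unit rules of {E, S} → Ef | EfB | f | fh.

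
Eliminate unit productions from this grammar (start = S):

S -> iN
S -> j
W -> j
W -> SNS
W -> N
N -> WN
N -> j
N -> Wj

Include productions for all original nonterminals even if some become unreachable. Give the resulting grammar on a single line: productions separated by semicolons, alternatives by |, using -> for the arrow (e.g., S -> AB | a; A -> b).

S -> j | iN; N -> j | WN | Wj; W -> j | WN | Wj | SNS

Unit productions: W->N.
Unit pairs (A ⇒* B via units): (W,N).
S: inherits non-unit rules of {S} → iN | j.
N: inherits non-unit rules of {N} → WN | Wj | j.
W: inherits non-unit rules of {N, W} → SNS | WN | Wj | j.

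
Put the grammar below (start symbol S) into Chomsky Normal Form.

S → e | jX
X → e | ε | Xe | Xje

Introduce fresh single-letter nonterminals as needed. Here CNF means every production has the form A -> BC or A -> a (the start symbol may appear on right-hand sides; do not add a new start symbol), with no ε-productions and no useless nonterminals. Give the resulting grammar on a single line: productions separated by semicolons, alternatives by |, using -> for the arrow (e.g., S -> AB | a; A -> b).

S -> e | j | AX; A -> j; B -> e; C -> AB; X -> e | AB | XB | XC

Nullable: {X}; after ε-elimination: S -> e | j | jX; X -> e | Xe | je | Xje.
No unit productions to eliminate.
TERM: introduce B -> e, A -> j and substitute in every rule of length ≥2.
BIN: X -> XAB becomes X -> XC, C -> AB.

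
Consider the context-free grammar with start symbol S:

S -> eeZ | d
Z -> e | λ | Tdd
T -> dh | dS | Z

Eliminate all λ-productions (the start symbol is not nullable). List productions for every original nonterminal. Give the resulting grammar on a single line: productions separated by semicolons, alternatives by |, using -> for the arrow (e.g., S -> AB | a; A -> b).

Nullable set: {T, Z}.
S -> eeZ: Z nullable, giving ee | eeZ.
T -> Z: Z nullable, giving Z.
Drop Z -> λ.
Z -> Tdd: T nullable, giving Tdd | dd.
Unchanged (no nullable symbols): S -> d; T -> dS; T -> dh; Z -> e.

S -> d | ee | eeZ; T -> Z | dS | dh; Z -> e | dd | Tdd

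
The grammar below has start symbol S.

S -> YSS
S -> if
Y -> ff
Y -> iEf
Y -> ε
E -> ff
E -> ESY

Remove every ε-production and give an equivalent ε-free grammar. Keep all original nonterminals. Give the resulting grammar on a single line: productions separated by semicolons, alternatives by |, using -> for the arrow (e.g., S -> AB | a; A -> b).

S -> SS | if | YSS; E -> ES | ff | ESY; Y -> ff | iEf

Nullable set: {Y}.
S -> YSS: Y nullable, giving SS | YSS.
E -> ESY: Y nullable, giving ES | ESY.
Drop Y -> ε.
Unchanged (no nullable symbols): S -> if; E -> ff; Y -> ff; Y -> iEf.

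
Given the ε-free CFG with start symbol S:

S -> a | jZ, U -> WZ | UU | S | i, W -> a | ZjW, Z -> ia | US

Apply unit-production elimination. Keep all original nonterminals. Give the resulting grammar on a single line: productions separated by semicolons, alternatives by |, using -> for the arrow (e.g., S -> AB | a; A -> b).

Unit productions: U->S.
Unit pairs (A ⇒* B via units): (U,S).
S: inherits non-unit rules of {S} → a | jZ.
U: inherits non-unit rules of {S, U} → UU | WZ | a | i | jZ.
W: inherits non-unit rules of {W} → ZjW | a.
Z: inherits non-unit rules of {Z} → US | ia.

S -> a | jZ; U -> a | i | UU | WZ | jZ; W -> a | ZjW; Z -> US | ia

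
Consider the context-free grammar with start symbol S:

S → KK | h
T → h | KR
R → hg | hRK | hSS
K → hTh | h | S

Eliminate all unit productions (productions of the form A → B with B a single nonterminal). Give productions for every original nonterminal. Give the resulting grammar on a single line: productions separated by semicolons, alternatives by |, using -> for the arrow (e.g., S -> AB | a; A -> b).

Unit productions: K->S.
Unit pairs (A ⇒* B via units): (K,S).
S: inherits non-unit rules of {S} → KK | h.
K: inherits non-unit rules of {K, S} → KK | h | hTh.
R: inherits non-unit rules of {R} → hRK | hSS | hg.
T: inherits non-unit rules of {T} → KR | h.

S -> h | KK; K -> h | KK | hTh; R -> hg | hRK | hSS; T -> h | KR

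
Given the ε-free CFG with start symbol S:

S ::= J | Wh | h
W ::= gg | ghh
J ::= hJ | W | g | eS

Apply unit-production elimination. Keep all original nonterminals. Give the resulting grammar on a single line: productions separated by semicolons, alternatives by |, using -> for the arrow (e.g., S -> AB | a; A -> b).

Unit productions: J->W, S->J.
Unit pairs (A ⇒* B via units): (J,W), (S,J), (S,W).
S: inherits non-unit rules of {J, S, W} → Wh | eS | g | gg | ghh | h | hJ.
J: inherits non-unit rules of {J, W} → eS | g | gg | ghh | hJ.
W: inherits non-unit rules of {W} → gg | ghh.

S -> g | h | Wh | eS | gg | hJ | ghh; J -> g | eS | gg | hJ | ghh; W -> gg | ghh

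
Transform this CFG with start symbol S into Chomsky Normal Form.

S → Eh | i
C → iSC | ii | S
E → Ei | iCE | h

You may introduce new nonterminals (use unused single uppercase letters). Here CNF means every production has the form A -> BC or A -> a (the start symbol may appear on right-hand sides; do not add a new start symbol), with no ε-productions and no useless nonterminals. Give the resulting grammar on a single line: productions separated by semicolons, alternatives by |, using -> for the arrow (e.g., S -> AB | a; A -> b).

No ε-productions.
After unit-elimination: S -> i | Eh; C -> i | Eh | ii | iSC; E -> h | Ei | iCE.
TERM: introduce A -> h, B -> i and substitute in every rule of length ≥2.
BIN: C -> BSC becomes C -> BD, D -> SC; E -> BCE becomes E -> BF, F -> CE.

S -> i | EA; A -> h; B -> i; C -> i | BB | BD | EA; D -> SC; E -> h | BF | EB; F -> CE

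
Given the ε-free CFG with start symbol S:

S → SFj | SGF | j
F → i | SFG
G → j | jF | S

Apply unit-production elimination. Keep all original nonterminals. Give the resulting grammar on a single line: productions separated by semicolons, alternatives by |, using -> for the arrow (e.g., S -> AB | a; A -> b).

S -> j | SFj | SGF; F -> i | SFG; G -> j | jF | SFj | SGF

Unit productions: G->S.
Unit pairs (A ⇒* B via units): (G,S).
S: inherits non-unit rules of {S} → SFj | SGF | j.
F: inherits non-unit rules of {F} → SFG | i.
G: inherits non-unit rules of {G, S} → SFj | SGF | j | jF.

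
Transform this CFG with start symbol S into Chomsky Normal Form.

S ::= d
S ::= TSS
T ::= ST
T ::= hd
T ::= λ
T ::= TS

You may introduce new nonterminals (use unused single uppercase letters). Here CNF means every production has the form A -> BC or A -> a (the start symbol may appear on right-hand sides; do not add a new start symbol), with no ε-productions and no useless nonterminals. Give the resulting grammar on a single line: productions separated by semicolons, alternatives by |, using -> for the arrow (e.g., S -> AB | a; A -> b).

S -> d | SS | TC; A -> h; B -> d; C -> SS; D -> SS; T -> d | AB | SS | ST | TD | TS

Nullable: {T}; after ε-elimination: S -> d | SS | TSS; T -> S | ST | TS | hd.
After unit-elimination: S -> d | SS | TSS; T -> d | SS | ST | TS | hd | TSS.
TERM: introduce B -> d, A -> h and substitute in every rule of length ≥2.
BIN: S -> TSS becomes S -> TC, C -> SS; T -> TSS becomes T -> TD, D -> SS.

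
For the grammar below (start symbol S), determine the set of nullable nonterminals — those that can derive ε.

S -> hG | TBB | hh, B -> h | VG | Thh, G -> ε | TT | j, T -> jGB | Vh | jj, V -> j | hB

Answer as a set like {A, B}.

Directly nullable (have an ε-rule): {G}.
Not nullable: B, S, T, V — each has a terminal in every rule's right-hand side or depends on a non-nullable symbol.

{G}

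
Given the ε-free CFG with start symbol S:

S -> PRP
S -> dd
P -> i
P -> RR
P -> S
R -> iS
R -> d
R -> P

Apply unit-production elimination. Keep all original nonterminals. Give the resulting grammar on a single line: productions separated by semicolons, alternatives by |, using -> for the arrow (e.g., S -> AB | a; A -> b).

Unit productions: P->S, R->P.
Unit pairs (A ⇒* B via units): (P,S), (R,P), (R,S).
S: inherits non-unit rules of {S} → PRP | dd.
P: inherits non-unit rules of {P, S} → PRP | RR | dd | i.
R: inherits non-unit rules of {P, R, S} → PRP | RR | d | dd | i | iS.

S -> dd | PRP; P -> i | RR | dd | PRP; R -> d | i | RR | dd | iS | PRP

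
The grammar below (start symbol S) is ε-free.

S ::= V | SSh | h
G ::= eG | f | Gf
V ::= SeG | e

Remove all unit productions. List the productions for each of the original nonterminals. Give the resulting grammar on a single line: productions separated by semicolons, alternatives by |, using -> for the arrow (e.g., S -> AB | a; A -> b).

S -> e | h | SSh | SeG; G -> f | Gf | eG; V -> e | SeG

Unit productions: S->V.
Unit pairs (A ⇒* B via units): (S,V).
S: inherits non-unit rules of {S, V} → SSh | SeG | e | h.
G: inherits non-unit rules of {G} → Gf | eG | f.
V: inherits non-unit rules of {V} → SeG | e.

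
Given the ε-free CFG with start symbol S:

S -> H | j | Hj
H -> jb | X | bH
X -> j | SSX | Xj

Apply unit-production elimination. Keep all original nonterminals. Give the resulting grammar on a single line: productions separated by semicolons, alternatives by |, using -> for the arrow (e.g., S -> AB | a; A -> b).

Unit productions: H->X, S->H.
Unit pairs (A ⇒* B via units): (H,X), (S,H), (S,X).
S: inherits non-unit rules of {H, S, X} → Hj | SSX | Xj | bH | j | jb.
H: inherits non-unit rules of {H, X} → SSX | Xj | bH | j | jb.
X: inherits non-unit rules of {X} → SSX | Xj | j.

S -> j | Hj | Xj | bH | jb | SSX; H -> j | Xj | bH | jb | SSX; X -> j | Xj | SSX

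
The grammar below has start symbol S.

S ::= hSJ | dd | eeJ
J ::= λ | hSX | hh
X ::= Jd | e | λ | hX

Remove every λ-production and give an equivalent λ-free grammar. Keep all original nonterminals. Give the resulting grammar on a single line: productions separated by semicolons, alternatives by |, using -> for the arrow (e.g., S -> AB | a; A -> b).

S -> dd | ee | hS | eeJ | hSJ; J -> hS | hh | hSX; X -> d | e | h | Jd | hX

Nullable set: {J, X}.
S -> eeJ: J nullable, giving ee | eeJ.
S -> hSJ: J nullable, giving hS | hSJ.
Drop J -> λ.
J -> hSX: X nullable, giving hS | hSX.
Drop X -> λ.
X -> Jd: J nullable, giving Jd | d.
X -> hX: X nullable, giving h | hX.
Unchanged (no nullable symbols): S -> dd; J -> hh; X -> e.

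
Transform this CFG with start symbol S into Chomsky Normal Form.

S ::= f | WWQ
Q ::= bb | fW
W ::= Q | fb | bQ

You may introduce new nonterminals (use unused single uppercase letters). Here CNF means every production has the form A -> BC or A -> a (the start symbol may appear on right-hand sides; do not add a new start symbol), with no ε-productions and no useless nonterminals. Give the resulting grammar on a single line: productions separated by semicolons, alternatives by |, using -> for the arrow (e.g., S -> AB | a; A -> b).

No ε-productions.
After unit-elimination: S -> f | WWQ; Q -> bb | fW; W -> bQ | bb | fW | fb.
TERM: introduce A -> b, B -> f and substitute in every rule of length ≥2.
BIN: S -> WWQ becomes S -> WC, C -> WQ.

S -> f | WC; A -> b; B -> f; C -> WQ; Q -> AA | BW; W -> AA | AQ | BA | BW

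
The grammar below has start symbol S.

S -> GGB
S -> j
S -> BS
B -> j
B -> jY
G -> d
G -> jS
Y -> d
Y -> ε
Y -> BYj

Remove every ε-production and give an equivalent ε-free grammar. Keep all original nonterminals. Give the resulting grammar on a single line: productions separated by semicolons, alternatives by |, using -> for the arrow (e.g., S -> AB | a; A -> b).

Nullable set: {Y}.
B -> jY: Y nullable, giving j | jY.
Drop Y -> ε.
Y -> BYj: Y nullable, giving BYj | Bj.
Unchanged (no nullable symbols): S -> BS; S -> GGB; S -> j; B -> j; G -> d; G -> jS; Y -> d.

S -> j | BS | GGB; B -> j | jY; G -> d | jS; Y -> d | Bj | BYj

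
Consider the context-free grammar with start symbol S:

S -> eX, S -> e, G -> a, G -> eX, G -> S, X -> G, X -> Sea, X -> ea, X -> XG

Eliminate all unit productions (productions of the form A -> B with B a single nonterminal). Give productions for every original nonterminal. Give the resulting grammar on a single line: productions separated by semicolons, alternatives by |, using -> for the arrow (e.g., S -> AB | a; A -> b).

Unit productions: G->S, X->G.
Unit pairs (A ⇒* B via units): (G,S), (X,G), (X,S).
S: inherits non-unit rules of {S} → e | eX.
G: inherits non-unit rules of {G, S} → a | e | eX.
X: inherits non-unit rules of {G, S, X} → Sea | XG | a | e | eX | ea.

S -> e | eX; G -> a | e | eX; X -> a | e | XG | eX | ea | Sea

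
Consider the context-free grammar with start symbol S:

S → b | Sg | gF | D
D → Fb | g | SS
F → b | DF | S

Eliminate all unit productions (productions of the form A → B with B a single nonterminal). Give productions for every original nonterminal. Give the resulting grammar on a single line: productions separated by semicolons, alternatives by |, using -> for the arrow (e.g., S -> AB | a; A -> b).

S -> b | g | Fb | SS | Sg | gF; D -> g | Fb | SS; F -> b | g | DF | Fb | SS | Sg | gF

Unit productions: F->S, S->D.
Unit pairs (A ⇒* B via units): (F,D), (F,S), (S,D).
S: inherits non-unit rules of {D, S} → Fb | SS | Sg | b | g | gF.
D: inherits non-unit rules of {D} → Fb | SS | g.
F: inherits non-unit rules of {D, F, S} → DF | Fb | SS | Sg | b | g | gF.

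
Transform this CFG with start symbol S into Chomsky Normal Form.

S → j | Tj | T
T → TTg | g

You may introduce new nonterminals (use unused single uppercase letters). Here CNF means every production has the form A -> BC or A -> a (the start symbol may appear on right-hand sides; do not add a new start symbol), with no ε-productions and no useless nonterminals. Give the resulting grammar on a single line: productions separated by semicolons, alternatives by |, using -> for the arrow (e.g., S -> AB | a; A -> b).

S -> g | j | TB | TC; A -> g; B -> j; C -> TA; D -> TA; T -> g | TD

No ε-productions.
After unit-elimination: S -> g | j | Tj | TTg; T -> g | TTg.
TERM: introduce A -> g, B -> j and substitute in every rule of length ≥2.
BIN: S -> TTA becomes S -> TC, C -> TA; T -> TTA becomes T -> TD, D -> TA.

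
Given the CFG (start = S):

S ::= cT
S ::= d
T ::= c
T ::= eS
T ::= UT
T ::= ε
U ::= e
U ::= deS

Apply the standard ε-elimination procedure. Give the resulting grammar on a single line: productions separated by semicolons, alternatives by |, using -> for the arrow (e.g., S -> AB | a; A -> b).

S -> c | d | cT; T -> U | c | UT | eS; U -> e | deS

Nullable set: {T}.
S -> cT: T nullable, giving c | cT.
Drop T -> ε.
T -> UT: T nullable, giving U | UT.
Unchanged (no nullable symbols): S -> d; T -> c; T -> eS; U -> deS; U -> e.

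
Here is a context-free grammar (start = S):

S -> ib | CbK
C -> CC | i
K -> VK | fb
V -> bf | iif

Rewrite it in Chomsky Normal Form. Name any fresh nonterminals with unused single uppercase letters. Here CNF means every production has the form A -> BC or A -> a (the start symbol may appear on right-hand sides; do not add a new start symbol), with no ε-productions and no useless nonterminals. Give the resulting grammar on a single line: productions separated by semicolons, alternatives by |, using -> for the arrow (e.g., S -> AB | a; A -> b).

No ε-productions.
No unit productions to eliminate.
TERM: introduce B -> b, A -> f, D -> i and substitute in every rule of length ≥2.
BIN: S -> CBK becomes S -> CE, E -> BK; V -> DDA becomes V -> DF, F -> DA.

S -> CE | DB; A -> f; B -> b; C -> i | CC; D -> i; E -> BK; F -> DA; K -> AB | VK; V -> BA | DF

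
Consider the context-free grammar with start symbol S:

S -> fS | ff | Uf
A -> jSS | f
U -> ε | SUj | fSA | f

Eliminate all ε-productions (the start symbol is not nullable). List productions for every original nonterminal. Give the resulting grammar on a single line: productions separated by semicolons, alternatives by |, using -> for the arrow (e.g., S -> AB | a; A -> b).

S -> f | Uf | fS | ff; A -> f | jSS; U -> f | Sj | SUj | fSA

Nullable set: {U}.
S -> Uf: U nullable, giving Uf | f.
Drop U -> ε.
U -> SUj: U nullable, giving SUj | Sj.
Unchanged (no nullable symbols): S -> fS; S -> ff; A -> f; A -> jSS; U -> f; U -> fSA.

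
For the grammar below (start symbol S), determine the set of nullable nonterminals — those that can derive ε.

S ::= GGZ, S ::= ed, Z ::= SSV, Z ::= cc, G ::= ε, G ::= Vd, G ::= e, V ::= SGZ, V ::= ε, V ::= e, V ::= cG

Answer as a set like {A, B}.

{G, V}

Directly nullable (have an ε-rule): {G, V}.
Not nullable: S, Z — each has a terminal in every rule's right-hand side or depends on a non-nullable symbol.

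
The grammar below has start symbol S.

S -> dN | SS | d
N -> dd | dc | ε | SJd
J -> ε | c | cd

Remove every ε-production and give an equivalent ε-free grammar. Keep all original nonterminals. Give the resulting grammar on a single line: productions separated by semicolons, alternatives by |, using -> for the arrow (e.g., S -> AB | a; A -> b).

Nullable set: {J, N}.
S -> dN: N nullable, giving d | dN.
Drop J -> ε.
Drop N -> ε.
N -> SJd: J nullable, giving SJd | Sd.
Unchanged (no nullable symbols): S -> SS; S -> d; J -> c; J -> cd; N -> dc; N -> dd.

S -> d | SS | dN; J -> c | cd; N -> Sd | dc | dd | SJd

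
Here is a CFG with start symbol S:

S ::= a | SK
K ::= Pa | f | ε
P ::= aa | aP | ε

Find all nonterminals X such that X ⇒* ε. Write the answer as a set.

Directly nullable (have an ε-rule): {K, P}.
Not nullable: S — each has a terminal in every rule's right-hand side or depends on a non-nullable symbol.

{K, P}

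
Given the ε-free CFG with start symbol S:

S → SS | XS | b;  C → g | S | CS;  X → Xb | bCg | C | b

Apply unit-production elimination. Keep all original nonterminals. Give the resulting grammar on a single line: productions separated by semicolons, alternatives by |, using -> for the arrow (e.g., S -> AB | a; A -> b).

Unit productions: C->S, X->C.
Unit pairs (A ⇒* B via units): (C,S), (X,C), (X,S).
S: inherits non-unit rules of {S} → SS | XS | b.
C: inherits non-unit rules of {C, S} → CS | SS | XS | b | g.
X: inherits non-unit rules of {C, S, X} → CS | SS | XS | Xb | b | bCg | g.

S -> b | SS | XS; C -> b | g | CS | SS | XS; X -> b | g | CS | SS | XS | Xb | bCg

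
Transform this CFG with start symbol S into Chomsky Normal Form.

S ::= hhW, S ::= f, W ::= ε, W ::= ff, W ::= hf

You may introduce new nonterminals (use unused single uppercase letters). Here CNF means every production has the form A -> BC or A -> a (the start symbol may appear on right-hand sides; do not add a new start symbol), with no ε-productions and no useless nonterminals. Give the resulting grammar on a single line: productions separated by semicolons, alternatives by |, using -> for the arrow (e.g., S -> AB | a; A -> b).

S -> f | AA | AC; A -> h; B -> f; C -> AW; W -> AB | BB

Nullable: {W}; after ε-elimination: S -> f | hh | hhW; W -> ff | hf.
No unit productions to eliminate.
TERM: introduce B -> f, A -> h and substitute in every rule of length ≥2.
BIN: S -> AAW becomes S -> AC, C -> AW.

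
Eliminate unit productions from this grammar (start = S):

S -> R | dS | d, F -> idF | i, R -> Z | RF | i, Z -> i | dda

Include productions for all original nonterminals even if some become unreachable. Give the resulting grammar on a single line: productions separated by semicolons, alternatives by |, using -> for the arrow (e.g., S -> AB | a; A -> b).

S -> d | i | RF | dS | dda; F -> i | idF; R -> i | RF | dda; Z -> i | dda

Unit productions: R->Z, S->R.
Unit pairs (A ⇒* B via units): (R,Z), (S,R), (S,Z).
S: inherits non-unit rules of {R, S, Z} → RF | d | dS | dda | i.
F: inherits non-unit rules of {F} → i | idF.
R: inherits non-unit rules of {R, Z} → RF | dda | i.
Z: inherits non-unit rules of {Z} → dda | i.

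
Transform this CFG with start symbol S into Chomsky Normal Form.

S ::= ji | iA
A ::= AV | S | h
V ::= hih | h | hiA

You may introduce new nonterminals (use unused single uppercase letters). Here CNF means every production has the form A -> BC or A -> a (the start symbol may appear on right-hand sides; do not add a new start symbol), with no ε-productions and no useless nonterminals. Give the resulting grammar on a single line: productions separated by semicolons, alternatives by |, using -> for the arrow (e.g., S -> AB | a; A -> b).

S -> BA | CB; A -> h | AV | BA | CB; B -> i; C -> j; D -> h; E -> BA; F -> BD; V -> h | DE | DF

No ε-productions.
After unit-elimination: S -> iA | ji; A -> h | AV | iA | ji; V -> h | hiA | hih.
TERM: introduce D -> h, B -> i, C -> j and substitute in every rule of length ≥2.
BIN: V -> DBA becomes V -> DE, E -> BA; V -> DBD becomes V -> DF, F -> BD.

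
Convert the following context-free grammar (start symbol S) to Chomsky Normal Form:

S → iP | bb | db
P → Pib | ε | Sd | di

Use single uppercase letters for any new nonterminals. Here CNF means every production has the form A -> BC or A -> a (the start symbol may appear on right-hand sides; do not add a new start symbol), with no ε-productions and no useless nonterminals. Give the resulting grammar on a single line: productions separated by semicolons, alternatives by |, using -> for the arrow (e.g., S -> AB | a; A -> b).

Nullable: {P}; after ε-elimination: S -> i | bb | db | iP; P -> Sd | di | ib | Pib.
No unit productions to eliminate.
TERM: introduce B -> b, C -> d, A -> i and substitute in every rule of length ≥2.
BIN: P -> PAB becomes P -> PD, D -> AB.

S -> i | AP | BB | CB; A -> i; B -> b; C -> d; D -> AB; P -> AB | CA | PD | SC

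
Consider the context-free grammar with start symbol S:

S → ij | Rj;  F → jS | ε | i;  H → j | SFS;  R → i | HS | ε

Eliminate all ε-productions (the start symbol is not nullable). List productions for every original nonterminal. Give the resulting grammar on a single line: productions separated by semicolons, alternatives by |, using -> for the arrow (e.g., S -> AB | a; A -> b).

Nullable set: {F, R}.
S -> Rj: R nullable, giving Rj | j.
Drop F -> ε.
H -> SFS: F nullable, giving SFS | SS.
Drop R -> ε.
Unchanged (no nullable symbols): S -> ij; F -> i; F -> jS; H -> j; R -> HS; R -> i.

S -> j | Rj | ij; F -> i | jS; H -> j | SS | SFS; R -> i | HS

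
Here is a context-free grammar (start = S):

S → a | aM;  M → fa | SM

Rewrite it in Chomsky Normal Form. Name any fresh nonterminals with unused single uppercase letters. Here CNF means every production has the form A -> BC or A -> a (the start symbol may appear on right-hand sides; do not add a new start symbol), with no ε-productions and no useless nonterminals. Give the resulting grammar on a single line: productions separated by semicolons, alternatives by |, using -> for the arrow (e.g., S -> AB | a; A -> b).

S -> a | BM; A -> f; B -> a; M -> AB | SM

No ε-productions.
No unit productions to eliminate.
TERM: introduce B -> a, A -> f and substitute in every rule of length ≥2.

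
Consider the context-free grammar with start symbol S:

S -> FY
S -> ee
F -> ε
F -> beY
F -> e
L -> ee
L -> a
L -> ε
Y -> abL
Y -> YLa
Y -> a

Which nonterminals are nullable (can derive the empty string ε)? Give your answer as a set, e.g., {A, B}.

{F, L}

Directly nullable (have an ε-rule): {F, L}.
Not nullable: S, Y — each has a terminal in every rule's right-hand side or depends on a non-nullable symbol.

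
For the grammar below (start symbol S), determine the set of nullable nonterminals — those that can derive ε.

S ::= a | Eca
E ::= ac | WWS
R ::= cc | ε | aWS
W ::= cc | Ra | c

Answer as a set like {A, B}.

Directly nullable (have an ε-rule): {R}.
Not nullable: E, S, W — each has a terminal in every rule's right-hand side or depends on a non-nullable symbol.

{R}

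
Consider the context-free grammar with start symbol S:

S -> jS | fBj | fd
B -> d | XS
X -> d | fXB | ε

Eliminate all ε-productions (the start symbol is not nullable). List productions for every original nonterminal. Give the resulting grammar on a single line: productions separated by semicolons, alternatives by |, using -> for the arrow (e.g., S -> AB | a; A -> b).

Nullable set: {X}.
B -> XS: X nullable, giving S | XS.
Drop X -> ε.
X -> fXB: X nullable, giving fB | fXB.
Unchanged (no nullable symbols): S -> fBj; S -> fd; S -> jS; B -> d; X -> d.

S -> fd | jS | fBj; B -> S | d | XS; X -> d | fB | fXB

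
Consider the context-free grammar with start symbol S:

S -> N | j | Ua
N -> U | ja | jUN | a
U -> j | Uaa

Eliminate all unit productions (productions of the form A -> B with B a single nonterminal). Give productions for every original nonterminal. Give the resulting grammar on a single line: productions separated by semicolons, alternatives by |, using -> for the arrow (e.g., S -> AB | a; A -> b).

Unit productions: N->U, S->N.
Unit pairs (A ⇒* B via units): (N,U), (S,N), (S,U).
S: inherits non-unit rules of {N, S, U} → Ua | Uaa | a | j | jUN | ja.
N: inherits non-unit rules of {N, U} → Uaa | a | j | jUN | ja.
U: inherits non-unit rules of {U} → Uaa | j.

S -> a | j | Ua | ja | Uaa | jUN; N -> a | j | ja | Uaa | jUN; U -> j | Uaa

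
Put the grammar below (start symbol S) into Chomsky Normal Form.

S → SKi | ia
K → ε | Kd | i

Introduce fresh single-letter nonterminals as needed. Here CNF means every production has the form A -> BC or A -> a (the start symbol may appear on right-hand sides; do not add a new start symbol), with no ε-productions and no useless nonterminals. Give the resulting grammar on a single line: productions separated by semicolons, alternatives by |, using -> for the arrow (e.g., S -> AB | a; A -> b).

S -> BC | SB | SD; A -> d; B -> i; C -> a; D -> KB; K -> d | i | KA

Nullable: {K}; after ε-elimination: S -> Si | ia | SKi; K -> d | i | Kd.
No unit productions to eliminate.
TERM: introduce C -> a, A -> d, B -> i and substitute in every rule of length ≥2.
BIN: S -> SKB becomes S -> SD, D -> KB.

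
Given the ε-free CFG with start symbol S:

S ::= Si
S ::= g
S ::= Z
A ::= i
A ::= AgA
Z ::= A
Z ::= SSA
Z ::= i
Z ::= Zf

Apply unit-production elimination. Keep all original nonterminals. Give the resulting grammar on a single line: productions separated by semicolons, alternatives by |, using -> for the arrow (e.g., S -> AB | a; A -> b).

S -> g | i | Si | Zf | AgA | SSA; A -> i | AgA; Z -> i | Zf | AgA | SSA

Unit productions: S->Z, Z->A.
Unit pairs (A ⇒* B via units): (S,A), (S,Z), (Z,A).
S: inherits non-unit rules of {A, S, Z} → AgA | SSA | Si | Zf | g | i.
A: inherits non-unit rules of {A} → AgA | i.
Z: inherits non-unit rules of {A, Z} → AgA | SSA | Zf | i.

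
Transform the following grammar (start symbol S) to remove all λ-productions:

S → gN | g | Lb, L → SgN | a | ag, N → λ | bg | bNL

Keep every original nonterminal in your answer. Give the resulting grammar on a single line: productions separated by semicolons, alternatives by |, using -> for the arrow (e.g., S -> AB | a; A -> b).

Nullable set: {N}.
S -> gN: N nullable, giving g | gN.
L -> SgN: N nullable, giving Sg | SgN.
Drop N -> λ.
N -> bNL: N nullable, giving bL | bNL.
Unchanged (no nullable symbols): S -> Lb; S -> g; L -> a; L -> ag; N -> bg.

S -> g | Lb | gN; L -> a | Sg | ag | SgN; N -> bL | bg | bNL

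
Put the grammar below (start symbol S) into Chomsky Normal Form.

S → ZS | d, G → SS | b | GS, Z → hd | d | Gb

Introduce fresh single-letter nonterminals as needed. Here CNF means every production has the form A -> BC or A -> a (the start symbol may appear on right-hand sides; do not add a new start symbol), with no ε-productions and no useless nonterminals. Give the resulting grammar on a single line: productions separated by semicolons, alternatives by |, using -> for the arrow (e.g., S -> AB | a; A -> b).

No ε-productions.
No unit productions to eliminate.
TERM: introduce A -> b, C -> d, B -> h and substitute in every rule of length ≥2.

S -> d | ZS; A -> b; B -> h; C -> d; G -> b | GS | SS; Z -> d | BC | GA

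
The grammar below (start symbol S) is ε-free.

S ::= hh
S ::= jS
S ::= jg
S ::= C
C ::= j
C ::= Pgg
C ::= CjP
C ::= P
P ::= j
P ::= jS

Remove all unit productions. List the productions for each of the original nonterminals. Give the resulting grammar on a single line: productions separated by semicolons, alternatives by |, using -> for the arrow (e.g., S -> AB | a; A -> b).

S -> j | hh | jS | jg | CjP | Pgg; C -> j | jS | CjP | Pgg; P -> j | jS

Unit productions: C->P, S->C.
Unit pairs (A ⇒* B via units): (C,P), (S,C), (S,P).
S: inherits non-unit rules of {C, P, S} → CjP | Pgg | hh | j | jS | jg.
C: inherits non-unit rules of {C, P} → CjP | Pgg | j | jS.
P: inherits non-unit rules of {P} → j | jS.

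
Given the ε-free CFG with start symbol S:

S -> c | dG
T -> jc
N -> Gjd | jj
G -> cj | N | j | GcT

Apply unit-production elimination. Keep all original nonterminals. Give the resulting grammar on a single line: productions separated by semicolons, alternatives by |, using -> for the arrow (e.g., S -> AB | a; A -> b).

Unit productions: G->N.
Unit pairs (A ⇒* B via units): (G,N).
S: inherits non-unit rules of {S} → c | dG.
G: inherits non-unit rules of {G, N} → GcT | Gjd | cj | j | jj.
N: inherits non-unit rules of {N} → Gjd | jj.
T: inherits non-unit rules of {T} → jc.

S -> c | dG; G -> j | cj | jj | GcT | Gjd; N -> jj | Gjd; T -> jc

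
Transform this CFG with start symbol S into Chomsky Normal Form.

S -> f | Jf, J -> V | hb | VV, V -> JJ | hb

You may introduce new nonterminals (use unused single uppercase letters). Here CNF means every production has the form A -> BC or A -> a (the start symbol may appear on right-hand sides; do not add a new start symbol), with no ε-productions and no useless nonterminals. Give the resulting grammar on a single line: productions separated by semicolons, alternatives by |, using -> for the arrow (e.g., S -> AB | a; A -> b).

No ε-productions.
After unit-elimination: S -> f | Jf; J -> JJ | VV | hb; V -> JJ | hb.
TERM: introduce B -> b, C -> f, A -> h and substitute in every rule of length ≥2.

S -> f | JC; A -> h; B -> b; C -> f; J -> AB | JJ | VV; V -> AB | JJ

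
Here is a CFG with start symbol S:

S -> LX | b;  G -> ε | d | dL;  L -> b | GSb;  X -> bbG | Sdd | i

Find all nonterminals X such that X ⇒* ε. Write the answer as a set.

Directly nullable (have an ε-rule): {G}.
Not nullable: L, S, X — each has a terminal in every rule's right-hand side or depends on a non-nullable symbol.

{G}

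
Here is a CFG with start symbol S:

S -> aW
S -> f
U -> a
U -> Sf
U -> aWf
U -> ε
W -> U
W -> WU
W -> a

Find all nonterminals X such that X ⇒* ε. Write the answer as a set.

{U, W}

Directly nullable (have an ε-rule): {U}.
W is nullable via W -> U (every symbol on the right is already known nullable).
Not nullable: S — each has a terminal in every rule's right-hand side or depends on a non-nullable symbol.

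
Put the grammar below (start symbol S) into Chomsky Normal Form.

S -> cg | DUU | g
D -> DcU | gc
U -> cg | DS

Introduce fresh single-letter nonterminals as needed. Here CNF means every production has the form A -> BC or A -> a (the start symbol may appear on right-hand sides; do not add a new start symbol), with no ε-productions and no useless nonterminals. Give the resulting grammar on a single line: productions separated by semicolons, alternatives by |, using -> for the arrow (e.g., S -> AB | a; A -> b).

S -> g | AB | DE; A -> c; B -> g; C -> AU; D -> BA | DC; E -> UU; U -> AB | DS

No ε-productions.
No unit productions to eliminate.
TERM: introduce A -> c, B -> g and substitute in every rule of length ≥2.
BIN: D -> DAU becomes D -> DC, C -> AU; S -> DUU becomes S -> DE, E -> UU.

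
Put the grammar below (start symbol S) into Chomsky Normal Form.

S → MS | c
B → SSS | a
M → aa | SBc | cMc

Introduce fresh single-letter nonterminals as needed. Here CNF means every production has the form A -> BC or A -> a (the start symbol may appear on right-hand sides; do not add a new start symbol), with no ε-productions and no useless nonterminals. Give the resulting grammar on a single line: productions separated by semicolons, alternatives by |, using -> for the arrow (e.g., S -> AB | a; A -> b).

No ε-productions.
No unit productions to eliminate.
TERM: introduce C -> a, A -> c and substitute in every rule of length ≥2.
BIN: B -> SSS becomes B -> SD, D -> SS; M -> AMA becomes M -> AE, E -> MA; M -> SBA becomes M -> SF, F -> BA.

S -> c | MS; A -> c; B -> a | SD; C -> a; D -> SS; E -> MA; F -> BA; M -> AE | CC | SF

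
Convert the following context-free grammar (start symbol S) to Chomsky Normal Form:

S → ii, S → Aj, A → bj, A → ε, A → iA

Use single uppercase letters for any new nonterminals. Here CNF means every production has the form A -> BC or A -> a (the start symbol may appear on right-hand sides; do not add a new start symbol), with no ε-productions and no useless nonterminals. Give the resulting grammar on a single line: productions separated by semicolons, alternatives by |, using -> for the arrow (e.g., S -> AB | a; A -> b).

S -> j | AC | DD; A -> i | BC | DA; B -> b; C -> j; D -> i

Nullable: {A}; after ε-elimination: S -> j | Aj | ii; A -> i | bj | iA.
No unit productions to eliminate.
TERM: introduce B -> b, D -> i, C -> j and substitute in every rule of length ≥2.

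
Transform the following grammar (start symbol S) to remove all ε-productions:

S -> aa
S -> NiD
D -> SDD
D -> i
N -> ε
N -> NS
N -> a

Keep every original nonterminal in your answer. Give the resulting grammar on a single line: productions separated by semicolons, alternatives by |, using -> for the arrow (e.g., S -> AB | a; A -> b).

S -> aa | iD | NiD; D -> i | SDD; N -> S | a | NS

Nullable set: {N}.
S -> NiD: N nullable, giving NiD | iD.
Drop N -> ε.
N -> NS: N nullable, giving NS | S.
Unchanged (no nullable symbols): S -> aa; D -> SDD; D -> i; N -> a.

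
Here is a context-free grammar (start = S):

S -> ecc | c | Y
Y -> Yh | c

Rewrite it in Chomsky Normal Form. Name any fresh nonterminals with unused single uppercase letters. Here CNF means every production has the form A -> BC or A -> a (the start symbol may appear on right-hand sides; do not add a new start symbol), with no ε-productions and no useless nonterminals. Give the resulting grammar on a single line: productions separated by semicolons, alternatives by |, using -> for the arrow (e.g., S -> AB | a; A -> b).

S -> c | BD | YA; A -> h; B -> e; C -> c; D -> CC; Y -> c | YA

No ε-productions.
After unit-elimination: S -> c | Yh | ecc; Y -> c | Yh.
TERM: introduce C -> c, B -> e, A -> h and substitute in every rule of length ≥2.
BIN: S -> BCC becomes S -> BD, D -> CC.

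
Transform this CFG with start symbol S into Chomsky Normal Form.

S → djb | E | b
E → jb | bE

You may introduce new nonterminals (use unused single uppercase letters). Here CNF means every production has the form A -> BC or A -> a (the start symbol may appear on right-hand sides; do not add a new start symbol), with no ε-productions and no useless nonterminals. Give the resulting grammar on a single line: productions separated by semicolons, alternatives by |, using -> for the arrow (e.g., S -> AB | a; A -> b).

S -> b | AE | BA | CD; A -> b; B -> j; C -> d; D -> BA; E -> AE | BA

No ε-productions.
After unit-elimination: S -> b | bE | jb | djb; E -> bE | jb.
TERM: introduce A -> b, C -> d, B -> j and substitute in every rule of length ≥2.
BIN: S -> CBA becomes S -> CD, D -> BA.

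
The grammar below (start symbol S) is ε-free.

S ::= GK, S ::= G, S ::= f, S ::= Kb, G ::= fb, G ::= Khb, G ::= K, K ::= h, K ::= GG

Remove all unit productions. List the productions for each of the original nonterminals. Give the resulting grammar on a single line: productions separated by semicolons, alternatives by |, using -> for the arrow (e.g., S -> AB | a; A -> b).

S -> f | h | GG | GK | Kb | fb | Khb; G -> h | GG | fb | Khb; K -> h | GG

Unit productions: G->K, S->G.
Unit pairs (A ⇒* B via units): (G,K), (S,G), (S,K).
S: inherits non-unit rules of {G, K, S} → GG | GK | Kb | Khb | f | fb | h.
G: inherits non-unit rules of {G, K} → GG | Khb | fb | h.
K: inherits non-unit rules of {K} → GG | h.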